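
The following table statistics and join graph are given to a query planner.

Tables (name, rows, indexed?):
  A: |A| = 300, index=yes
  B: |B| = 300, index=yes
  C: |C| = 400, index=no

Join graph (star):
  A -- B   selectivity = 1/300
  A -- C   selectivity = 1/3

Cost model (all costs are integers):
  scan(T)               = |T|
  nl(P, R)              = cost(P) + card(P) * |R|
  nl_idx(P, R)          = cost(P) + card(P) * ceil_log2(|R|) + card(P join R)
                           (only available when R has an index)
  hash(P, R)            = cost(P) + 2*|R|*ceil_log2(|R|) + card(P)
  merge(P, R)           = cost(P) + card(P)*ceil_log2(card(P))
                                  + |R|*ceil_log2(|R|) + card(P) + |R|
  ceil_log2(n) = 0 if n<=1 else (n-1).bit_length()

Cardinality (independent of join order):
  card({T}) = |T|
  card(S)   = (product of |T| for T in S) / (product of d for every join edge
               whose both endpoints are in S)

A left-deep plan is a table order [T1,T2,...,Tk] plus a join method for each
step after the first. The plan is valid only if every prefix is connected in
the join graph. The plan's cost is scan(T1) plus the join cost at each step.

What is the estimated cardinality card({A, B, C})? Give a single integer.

Tables in S: A(300), B(300), C(400)
Edges inside S: A-B(d=300), A-C(d=3)
numerator = 300 * 300 * 400 = 36000000
denominator = 300 * 3 = 900
card(S) = 36000000 / 900 = 40000

40000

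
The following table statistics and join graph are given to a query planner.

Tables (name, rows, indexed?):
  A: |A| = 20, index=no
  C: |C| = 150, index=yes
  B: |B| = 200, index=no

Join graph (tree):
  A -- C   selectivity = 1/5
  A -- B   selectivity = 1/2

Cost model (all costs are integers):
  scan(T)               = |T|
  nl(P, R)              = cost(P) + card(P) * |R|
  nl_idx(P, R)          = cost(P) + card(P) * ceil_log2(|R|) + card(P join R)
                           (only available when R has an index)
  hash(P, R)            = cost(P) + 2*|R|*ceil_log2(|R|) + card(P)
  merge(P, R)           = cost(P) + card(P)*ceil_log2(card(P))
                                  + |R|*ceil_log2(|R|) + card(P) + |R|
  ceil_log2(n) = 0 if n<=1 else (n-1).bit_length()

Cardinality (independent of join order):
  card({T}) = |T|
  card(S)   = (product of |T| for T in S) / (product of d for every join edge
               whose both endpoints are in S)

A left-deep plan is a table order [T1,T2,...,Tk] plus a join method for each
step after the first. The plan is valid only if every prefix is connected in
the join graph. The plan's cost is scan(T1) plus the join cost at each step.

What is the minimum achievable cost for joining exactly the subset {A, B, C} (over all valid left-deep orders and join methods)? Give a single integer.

4300

Selinger DP over subsets of {A,B,C}:
  {A}: scan cost=20, card=20
  {C}: scan cost=150, card=150
  {B}: scan cost=200, card=200
  {AC}: card=600; try (A,hash)→500, (C,nl_idx)→780, (C,merge)→1490, (A,merge)→1620, (C,hash)→2440, (C,nl)→3020 …(+1); best=500 via (A,hash)
  {AB}: card=2000; try (A,hash)→600, (B,merge)→1940, (A,merge)→2120, (B,hash)→3240, (B,nl)→4020, (A,nl)→4200; best=600 via (A,hash)
  {ABC}: card=60000; try (B,hash)→4300, (C,hash)→5000, (B,merge)→8900, (C,merge)→25950, (C,nl_idx)→76600, (B,nl)→120500 …(+1); best=4300 via (B,hash)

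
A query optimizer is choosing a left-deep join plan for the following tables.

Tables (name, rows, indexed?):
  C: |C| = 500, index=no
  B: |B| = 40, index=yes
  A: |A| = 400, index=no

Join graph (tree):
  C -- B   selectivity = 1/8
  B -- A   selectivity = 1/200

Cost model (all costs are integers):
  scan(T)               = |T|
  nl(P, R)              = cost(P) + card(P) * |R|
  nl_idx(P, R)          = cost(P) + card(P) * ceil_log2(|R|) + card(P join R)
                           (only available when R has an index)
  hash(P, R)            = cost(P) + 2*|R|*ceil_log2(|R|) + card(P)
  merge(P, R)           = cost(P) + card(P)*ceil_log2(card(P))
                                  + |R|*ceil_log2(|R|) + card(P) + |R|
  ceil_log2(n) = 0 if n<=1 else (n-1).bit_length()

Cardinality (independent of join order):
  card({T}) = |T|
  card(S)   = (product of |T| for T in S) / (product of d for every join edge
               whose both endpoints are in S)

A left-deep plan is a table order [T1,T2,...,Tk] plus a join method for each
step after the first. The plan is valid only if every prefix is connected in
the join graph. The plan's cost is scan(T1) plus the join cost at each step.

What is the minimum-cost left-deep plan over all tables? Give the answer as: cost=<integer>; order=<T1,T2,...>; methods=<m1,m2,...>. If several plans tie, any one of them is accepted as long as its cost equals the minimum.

Selinger DP (subsets sized 1..n):
  {C}: scan cost=500, card=500
  {B}: scan cost=40, card=40
  {A}: scan cost=400, card=400
  {BC}: card=2500; try (B,hash)→1480, (C,merge)→5320, (B,merge)→5780, (B,nl_idx)→6000, (C,hash)→9080, (C,nl)→20040 …(+1); best=1480 via (B,hash)
  {AB}: card=80; try (B,hash)→1280, (B,nl_idx)→2880, (A,merge)→4320, (B,merge)→4680, (A,hash)→7280, (A,nl)→16040 …(+1); best=1280 via (B,hash)
  {ABC}: card=5000; try (C,merge)→6920, (C,hash)→10360, (A,hash)→11180, (A,merge)→37980, (C,nl)→41280, (A,nl)→1001480; best=6920 via (C,merge)

cost=6920; order=A,B,C; methods=hash,merge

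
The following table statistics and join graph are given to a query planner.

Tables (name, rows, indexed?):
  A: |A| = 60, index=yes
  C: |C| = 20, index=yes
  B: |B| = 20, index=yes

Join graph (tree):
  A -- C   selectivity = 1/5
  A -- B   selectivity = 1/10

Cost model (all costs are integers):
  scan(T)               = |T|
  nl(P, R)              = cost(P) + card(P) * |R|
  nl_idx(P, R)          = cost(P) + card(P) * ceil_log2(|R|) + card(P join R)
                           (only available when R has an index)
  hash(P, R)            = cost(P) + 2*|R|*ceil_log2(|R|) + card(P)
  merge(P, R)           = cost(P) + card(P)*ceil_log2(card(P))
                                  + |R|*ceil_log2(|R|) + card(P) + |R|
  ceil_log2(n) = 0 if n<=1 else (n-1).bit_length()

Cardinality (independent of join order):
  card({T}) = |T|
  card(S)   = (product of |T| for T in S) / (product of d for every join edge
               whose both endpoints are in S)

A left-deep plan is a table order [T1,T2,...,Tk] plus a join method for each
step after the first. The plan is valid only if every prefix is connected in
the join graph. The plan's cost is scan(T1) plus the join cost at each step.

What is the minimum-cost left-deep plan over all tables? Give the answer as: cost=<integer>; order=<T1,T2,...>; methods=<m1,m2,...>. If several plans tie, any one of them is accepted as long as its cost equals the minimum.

Selinger DP (subsets sized 1..n):
  {A}: scan cost=60, card=60
  {C}: scan cost=20, card=20
  {B}: scan cost=20, card=20
  {AC}: card=240; try (C,hash)→320, (A,nl_idx)→380, (A,merge)→560, (C,merge)→600, (C,nl_idx)→600, (A,hash)→760 …(+2); best=320 via (C,hash)
  {AB}: card=120; try (A,nl_idx)→260, (B,hash)→320, (B,nl_idx)→480, (A,merge)→560, (B,merge)→600, (A,hash)→760 …(+2); best=260 via (A,nl_idx)
  {ABC}: card=480; try (C,hash)→580, (B,hash)→760, (C,merge)→1340, (C,nl_idx)→1340, (B,nl_idx)→2000, (B,merge)→2600 …(+2); best=580 via (C,hash)

cost=580; order=B,A,C; methods=nl_idx,hash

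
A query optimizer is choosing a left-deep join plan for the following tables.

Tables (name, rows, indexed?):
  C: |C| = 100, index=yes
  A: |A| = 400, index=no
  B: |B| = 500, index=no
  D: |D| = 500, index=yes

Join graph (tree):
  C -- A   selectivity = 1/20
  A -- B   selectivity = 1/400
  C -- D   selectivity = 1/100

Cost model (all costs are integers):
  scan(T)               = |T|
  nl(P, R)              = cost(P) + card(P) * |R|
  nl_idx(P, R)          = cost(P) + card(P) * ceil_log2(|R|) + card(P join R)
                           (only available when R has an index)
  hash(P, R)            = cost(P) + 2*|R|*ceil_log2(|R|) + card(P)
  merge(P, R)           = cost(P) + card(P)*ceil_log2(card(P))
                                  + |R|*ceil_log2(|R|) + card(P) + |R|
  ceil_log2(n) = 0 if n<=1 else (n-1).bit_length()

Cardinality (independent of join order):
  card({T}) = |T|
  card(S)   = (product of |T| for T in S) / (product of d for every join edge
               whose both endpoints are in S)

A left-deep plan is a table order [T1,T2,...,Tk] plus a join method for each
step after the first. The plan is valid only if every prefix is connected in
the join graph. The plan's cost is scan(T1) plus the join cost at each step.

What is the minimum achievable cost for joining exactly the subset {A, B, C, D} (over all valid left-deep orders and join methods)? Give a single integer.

21600

Selinger DP over subsets of {A,B,C,D}:
  {C}: scan cost=100, card=100
  {A}: scan cost=400, card=400
  {B}: scan cost=500, card=500
  {D}: scan cost=500, card=500
  {AC}: card=2000; try (C,hash)→2200, (A,merge)→4900, (C,merge)→5200, (C,nl_idx)→5200, (A,hash)→7400, (A,nl)→40100 …(+1); best=2200 via (C,hash)
  {CD}: card=500; try (D,nl_idx)→1500, (C,hash)→2400, (C,nl_idx)→4500, (D,merge)→5900, (C,merge)→6300, (D,hash)→9200 …(+2); best=1500 via (D,nl_idx)
  {AB}: card=500; try (A,hash)→8200, (B,merge)→9400, (A,merge)→9500, (B,hash)→9800, (B,nl)→200400, (A,nl)→200500; best=8200 via (A,hash)
  {ABC}: card=2500; try (C,hash)→10100, (B,hash)→13200, (C,merge)→14000, (C,nl_idx)→14200, (B,merge)→31200, (C,nl)→58200 …(+1); best=10100 via (C,hash)
  {ACD}: card=10000; try (A,hash)→9200, (A,merge)→10500, (D,hash)→13200, (D,nl_idx)→30200, (D,merge)→31200, (A,nl)→201500 …(+1); best=9200 via (A,hash)
  {ABCD}: card=12500; try (D,hash)→21600, (B,hash)→28200, (D,nl_idx)→45100, (D,merge)→47600, (B,merge)→164200, (D,nl)→1260100 …(+1); best=21600 via (D,hash)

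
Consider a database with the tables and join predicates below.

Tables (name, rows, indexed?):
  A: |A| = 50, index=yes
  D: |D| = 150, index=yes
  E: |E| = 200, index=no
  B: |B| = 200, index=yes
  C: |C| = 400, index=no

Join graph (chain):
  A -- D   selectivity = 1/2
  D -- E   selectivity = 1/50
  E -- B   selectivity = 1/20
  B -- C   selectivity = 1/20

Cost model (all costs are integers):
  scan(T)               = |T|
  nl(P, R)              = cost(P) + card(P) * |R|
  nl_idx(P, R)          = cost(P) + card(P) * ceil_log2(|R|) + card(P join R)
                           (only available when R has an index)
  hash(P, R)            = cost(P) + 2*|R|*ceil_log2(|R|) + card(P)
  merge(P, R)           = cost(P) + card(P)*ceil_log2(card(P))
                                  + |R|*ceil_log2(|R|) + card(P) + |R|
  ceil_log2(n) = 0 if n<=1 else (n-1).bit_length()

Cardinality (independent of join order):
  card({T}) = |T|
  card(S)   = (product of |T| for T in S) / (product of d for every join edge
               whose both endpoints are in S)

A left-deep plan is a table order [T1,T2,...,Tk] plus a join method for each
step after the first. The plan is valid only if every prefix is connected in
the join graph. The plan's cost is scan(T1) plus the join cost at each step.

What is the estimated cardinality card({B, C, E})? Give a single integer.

Tables in S: B(200), C(400), E(200)
Edges inside S: E-B(d=20), B-C(d=20)
numerator = 200 * 400 * 200 = 16000000
denominator = 20 * 20 = 400
card(S) = 16000000 / 400 = 40000

40000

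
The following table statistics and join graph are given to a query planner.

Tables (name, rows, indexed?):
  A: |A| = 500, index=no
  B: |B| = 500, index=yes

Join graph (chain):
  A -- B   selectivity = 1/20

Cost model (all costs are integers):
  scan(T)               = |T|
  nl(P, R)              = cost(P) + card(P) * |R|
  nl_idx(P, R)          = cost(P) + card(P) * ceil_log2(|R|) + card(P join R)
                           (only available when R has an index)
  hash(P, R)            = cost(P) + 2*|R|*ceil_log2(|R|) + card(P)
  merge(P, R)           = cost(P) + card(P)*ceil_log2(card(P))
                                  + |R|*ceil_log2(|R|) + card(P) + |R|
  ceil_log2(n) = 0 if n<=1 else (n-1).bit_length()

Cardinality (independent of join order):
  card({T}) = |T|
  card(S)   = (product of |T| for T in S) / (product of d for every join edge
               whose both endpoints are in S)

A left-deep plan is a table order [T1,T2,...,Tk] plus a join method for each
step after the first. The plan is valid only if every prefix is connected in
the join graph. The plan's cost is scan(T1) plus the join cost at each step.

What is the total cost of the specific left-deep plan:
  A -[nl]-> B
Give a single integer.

step 1: scan A: cost=500, card=500
step 2: join B via nl
    card(P join B) = 500*500/(20) = 12500
    cost = 500 + 500*500 = 250500

250500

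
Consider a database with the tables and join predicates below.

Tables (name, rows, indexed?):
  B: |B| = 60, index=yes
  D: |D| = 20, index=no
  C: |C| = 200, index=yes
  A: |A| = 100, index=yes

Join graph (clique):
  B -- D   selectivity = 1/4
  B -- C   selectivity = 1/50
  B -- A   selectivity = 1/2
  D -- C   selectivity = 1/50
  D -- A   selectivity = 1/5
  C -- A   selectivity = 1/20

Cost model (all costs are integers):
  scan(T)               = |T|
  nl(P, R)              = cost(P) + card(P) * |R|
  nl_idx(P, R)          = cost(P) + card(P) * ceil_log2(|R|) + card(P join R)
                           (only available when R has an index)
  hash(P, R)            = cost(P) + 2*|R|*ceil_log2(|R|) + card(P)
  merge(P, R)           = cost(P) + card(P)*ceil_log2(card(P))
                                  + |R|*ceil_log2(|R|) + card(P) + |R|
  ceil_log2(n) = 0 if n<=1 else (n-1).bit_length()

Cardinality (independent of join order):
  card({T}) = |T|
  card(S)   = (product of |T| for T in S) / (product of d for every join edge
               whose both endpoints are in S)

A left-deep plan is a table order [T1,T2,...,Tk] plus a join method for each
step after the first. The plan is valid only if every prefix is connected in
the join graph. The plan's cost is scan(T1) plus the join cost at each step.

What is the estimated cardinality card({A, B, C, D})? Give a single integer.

Tables in S: A(100), B(60), C(200), D(20)
Edges inside S: B-D(d=4), B-C(d=50), B-A(d=2), D-C(d=50), D-A(d=5), C-A(d=20)
numerator = 100 * 60 * 200 * 20 = 24000000
denominator = 4 * 50 * 2 * 50 * 5 * 20 = 2000000
card(S) = 24000000 / 2000000 = 12

12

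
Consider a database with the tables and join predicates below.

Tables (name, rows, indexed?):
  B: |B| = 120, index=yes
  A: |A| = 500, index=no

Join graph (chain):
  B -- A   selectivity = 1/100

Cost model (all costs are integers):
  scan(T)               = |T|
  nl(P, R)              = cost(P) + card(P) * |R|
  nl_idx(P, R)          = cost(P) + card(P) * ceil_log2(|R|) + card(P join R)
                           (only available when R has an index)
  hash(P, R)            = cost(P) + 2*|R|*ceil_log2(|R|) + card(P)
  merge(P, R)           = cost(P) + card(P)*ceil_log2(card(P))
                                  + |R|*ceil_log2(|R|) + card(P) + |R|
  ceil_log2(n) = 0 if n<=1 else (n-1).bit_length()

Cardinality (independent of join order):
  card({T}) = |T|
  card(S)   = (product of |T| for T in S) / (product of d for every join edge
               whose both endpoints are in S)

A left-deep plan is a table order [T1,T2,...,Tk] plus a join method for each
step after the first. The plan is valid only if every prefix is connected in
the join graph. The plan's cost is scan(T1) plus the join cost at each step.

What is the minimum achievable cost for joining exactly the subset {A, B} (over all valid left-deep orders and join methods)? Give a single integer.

2680

Selinger DP over subsets of {A,B}:
  {B}: scan cost=120, card=120
  {A}: scan cost=500, card=500
  {AB}: card=600; try (B,hash)→2680, (B,nl_idx)→4600, (A,merge)→6080, (B,merge)→6460, (A,hash)→9240, (A,nl)→60120 …(+1); best=2680 via (B,hash)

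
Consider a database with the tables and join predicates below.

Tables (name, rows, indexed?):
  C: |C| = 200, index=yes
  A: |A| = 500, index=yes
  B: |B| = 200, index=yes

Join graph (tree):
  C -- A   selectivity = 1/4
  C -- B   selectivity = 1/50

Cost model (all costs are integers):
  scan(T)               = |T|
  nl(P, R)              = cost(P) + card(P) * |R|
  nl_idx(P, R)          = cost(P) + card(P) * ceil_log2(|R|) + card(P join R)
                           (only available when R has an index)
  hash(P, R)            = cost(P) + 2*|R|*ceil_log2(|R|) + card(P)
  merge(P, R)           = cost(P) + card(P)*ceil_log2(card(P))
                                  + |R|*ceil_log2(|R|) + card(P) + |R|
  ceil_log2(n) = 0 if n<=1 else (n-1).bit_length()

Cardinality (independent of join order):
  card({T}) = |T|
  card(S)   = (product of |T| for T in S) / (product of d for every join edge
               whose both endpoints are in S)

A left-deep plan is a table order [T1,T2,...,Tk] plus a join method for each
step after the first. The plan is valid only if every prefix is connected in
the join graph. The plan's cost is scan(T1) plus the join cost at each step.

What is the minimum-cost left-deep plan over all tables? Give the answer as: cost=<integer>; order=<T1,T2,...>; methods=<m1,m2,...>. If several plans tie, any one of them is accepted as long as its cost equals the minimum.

Selinger DP (subsets sized 1..n):
  {C}: scan cost=200, card=200
  {A}: scan cost=500, card=500
  {B}: scan cost=200, card=200
  {AC}: card=25000; try (C,hash)→4200, (A,merge)→7000, (C,merge)→7300, (A,hash)→9400, (A,nl_idx)→27000, (C,nl_idx)→29500 …(+2); best=4200 via (C,hash)
  {BC}: card=800; try (C,nl_idx)→2600, (B,nl_idx)→2600, (C,hash)→3600, (B,hash)→3600, (C,merge)→3800, (B,merge)→3800 …(+2); best=2600 via (C,nl_idx)
  {ABC}: card=100000; try (A,hash)→12400, (A,merge)→16400, (B,hash)→32400, (A,nl_idx)→109800, (B,nl_idx)→304200, (A,nl)→402600 …(+2); best=12400 via (A,hash)

cost=12400; order=B,C,A; methods=nl_idx,hash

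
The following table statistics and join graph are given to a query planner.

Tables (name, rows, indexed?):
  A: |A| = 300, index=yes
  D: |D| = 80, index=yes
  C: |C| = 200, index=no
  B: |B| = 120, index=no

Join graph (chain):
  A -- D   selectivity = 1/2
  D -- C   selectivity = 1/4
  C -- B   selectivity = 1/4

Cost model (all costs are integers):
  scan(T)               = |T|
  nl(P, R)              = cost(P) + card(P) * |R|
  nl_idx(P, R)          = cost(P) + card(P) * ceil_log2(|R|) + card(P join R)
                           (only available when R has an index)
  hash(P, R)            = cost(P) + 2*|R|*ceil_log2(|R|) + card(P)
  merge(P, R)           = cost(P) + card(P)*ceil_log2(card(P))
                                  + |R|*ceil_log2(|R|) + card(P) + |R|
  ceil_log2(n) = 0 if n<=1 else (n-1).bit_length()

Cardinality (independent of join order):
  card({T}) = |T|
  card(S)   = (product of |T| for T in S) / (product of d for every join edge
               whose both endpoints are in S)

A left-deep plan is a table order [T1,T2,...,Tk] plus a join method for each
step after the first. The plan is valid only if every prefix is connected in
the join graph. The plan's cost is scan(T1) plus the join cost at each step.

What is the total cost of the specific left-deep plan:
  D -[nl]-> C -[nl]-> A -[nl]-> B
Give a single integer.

73216080

step 1: scan D: cost=80, card=80
step 2: join C via nl
    card(P join C) = 80*200/(4) = 4000
    cost = 80 + 80*200 = 16080
step 3: join A via nl
    card(P join A) = 4000*300/(2) = 600000
    cost = 16080 + 4000*300 = 1216080
step 4: join B via nl
    card(P join B) = 600000*120/(4) = 18000000
    cost = 1216080 + 600000*120 = 73216080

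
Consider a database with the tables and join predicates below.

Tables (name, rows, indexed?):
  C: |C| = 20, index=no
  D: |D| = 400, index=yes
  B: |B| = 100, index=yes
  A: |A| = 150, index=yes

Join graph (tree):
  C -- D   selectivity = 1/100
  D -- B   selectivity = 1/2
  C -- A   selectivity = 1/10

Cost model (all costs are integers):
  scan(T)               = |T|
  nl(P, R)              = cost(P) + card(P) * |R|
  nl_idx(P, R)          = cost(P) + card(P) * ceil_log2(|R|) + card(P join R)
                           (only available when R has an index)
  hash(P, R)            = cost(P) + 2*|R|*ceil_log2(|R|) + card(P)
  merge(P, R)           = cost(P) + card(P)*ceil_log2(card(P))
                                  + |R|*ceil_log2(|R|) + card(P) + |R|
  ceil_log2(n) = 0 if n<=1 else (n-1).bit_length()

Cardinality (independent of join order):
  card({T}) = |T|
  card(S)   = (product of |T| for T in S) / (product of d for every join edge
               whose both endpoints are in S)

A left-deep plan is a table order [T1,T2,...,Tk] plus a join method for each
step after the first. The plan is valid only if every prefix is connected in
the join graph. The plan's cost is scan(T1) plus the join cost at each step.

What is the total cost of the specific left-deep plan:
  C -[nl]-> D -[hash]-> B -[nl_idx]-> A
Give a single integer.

step 1: scan C: cost=20, card=20
step 2: join D via nl
    card(P join D) = 20*400/(100) = 80
    cost = 20 + 20*400 = 8020
step 3: join B via hash
    card(P join B) = 80*100/(2) = 4000
    cost = 8020 + 2*100*7 + 80 = 9500
step 4: join A via nl_idx
    card(P join A) = 4000*150/(10) = 60000
    cost = 9500 + 4000*8 + 60000 = 101500

101500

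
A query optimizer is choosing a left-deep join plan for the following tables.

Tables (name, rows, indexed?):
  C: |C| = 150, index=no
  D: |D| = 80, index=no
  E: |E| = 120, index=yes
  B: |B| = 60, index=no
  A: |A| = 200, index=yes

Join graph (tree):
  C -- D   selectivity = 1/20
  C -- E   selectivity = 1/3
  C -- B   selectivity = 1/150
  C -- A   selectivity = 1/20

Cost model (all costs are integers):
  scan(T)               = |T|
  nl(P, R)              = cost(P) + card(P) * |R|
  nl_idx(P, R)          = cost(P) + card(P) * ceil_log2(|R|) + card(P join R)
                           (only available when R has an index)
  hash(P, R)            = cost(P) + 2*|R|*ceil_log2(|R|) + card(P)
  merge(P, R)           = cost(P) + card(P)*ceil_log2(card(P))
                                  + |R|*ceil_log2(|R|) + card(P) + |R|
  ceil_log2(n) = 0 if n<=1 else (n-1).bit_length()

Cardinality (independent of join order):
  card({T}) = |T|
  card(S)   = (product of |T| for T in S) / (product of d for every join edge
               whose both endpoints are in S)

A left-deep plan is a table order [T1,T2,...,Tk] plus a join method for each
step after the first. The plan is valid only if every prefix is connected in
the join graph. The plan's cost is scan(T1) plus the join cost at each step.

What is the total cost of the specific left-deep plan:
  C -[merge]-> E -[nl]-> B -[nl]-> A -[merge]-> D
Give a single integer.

1227100

step 1: scan C: cost=150, card=150
step 2: join E via merge
    card(P join E) = 150*120/(3) = 6000
    cost = 150 + 150*8 + 120*7 + 150 + 120 = 2460
step 3: join B via nl
    card(P join B) = 6000*60/(150) = 2400
    cost = 2460 + 6000*60 = 362460
step 4: join A via nl
    card(P join A) = 2400*200/(20) = 24000
    cost = 362460 + 2400*200 = 842460
step 5: join D via merge
    card(P join D) = 24000*80/(20) = 96000
    cost = 842460 + 24000*15 + 80*7 + 24000 + 80 = 1227100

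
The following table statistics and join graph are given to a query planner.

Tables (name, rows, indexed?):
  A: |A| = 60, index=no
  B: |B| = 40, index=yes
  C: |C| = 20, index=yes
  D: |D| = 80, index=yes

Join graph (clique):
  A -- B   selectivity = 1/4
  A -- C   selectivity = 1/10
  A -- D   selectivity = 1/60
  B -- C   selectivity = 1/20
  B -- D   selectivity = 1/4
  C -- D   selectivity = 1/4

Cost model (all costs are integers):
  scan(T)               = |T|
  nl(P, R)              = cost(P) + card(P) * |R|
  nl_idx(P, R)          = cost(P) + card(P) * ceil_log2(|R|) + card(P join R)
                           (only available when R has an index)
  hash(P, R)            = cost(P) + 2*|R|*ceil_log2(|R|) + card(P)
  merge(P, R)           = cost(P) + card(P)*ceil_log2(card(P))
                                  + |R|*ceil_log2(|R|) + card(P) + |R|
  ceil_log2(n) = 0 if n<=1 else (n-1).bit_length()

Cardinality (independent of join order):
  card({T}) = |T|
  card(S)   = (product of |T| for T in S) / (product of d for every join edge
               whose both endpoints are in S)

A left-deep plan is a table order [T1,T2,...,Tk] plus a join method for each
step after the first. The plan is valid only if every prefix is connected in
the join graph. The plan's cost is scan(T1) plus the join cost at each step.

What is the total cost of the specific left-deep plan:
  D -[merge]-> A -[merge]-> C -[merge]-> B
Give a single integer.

2460

step 1: scan D: cost=80, card=80
step 2: join A via merge
    card(P join A) = 80*60/(60) = 80
    cost = 80 + 80*7 + 60*6 + 80 + 60 = 1140
step 3: join C via merge
    card(P join C) = 80*20/(10*4) = 40
    cost = 1140 + 80*7 + 20*5 + 80 + 20 = 1900
step 4: join B via merge
    card(P join B) = 40*40/(4*20*4) = 5
    cost = 1900 + 40*6 + 40*6 + 40 + 40 = 2460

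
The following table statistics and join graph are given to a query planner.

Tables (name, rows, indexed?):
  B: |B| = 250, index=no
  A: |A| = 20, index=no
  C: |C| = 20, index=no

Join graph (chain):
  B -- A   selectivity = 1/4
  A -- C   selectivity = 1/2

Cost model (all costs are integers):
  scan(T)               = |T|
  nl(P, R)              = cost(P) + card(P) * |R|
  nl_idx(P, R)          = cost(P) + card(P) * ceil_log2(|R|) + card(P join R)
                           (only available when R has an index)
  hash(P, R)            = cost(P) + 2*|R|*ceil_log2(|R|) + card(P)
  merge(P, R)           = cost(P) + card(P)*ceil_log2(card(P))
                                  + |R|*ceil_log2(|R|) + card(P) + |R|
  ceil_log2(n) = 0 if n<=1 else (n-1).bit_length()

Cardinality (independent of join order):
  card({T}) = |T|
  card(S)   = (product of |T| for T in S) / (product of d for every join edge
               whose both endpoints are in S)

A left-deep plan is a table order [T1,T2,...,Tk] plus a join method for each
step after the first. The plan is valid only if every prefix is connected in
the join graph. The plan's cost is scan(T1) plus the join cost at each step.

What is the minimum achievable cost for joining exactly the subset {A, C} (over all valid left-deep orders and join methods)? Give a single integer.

240

Selinger DP over subsets of {A,C}:
  {A}: scan cost=20, card=20
  {C}: scan cost=20, card=20
  {AC}: card=200; try (C,hash)→240, (A,hash)→240, (C,merge)→260, (A,merge)→260, (C,nl)→420, (A,nl)→420; best=240 via (C,hash)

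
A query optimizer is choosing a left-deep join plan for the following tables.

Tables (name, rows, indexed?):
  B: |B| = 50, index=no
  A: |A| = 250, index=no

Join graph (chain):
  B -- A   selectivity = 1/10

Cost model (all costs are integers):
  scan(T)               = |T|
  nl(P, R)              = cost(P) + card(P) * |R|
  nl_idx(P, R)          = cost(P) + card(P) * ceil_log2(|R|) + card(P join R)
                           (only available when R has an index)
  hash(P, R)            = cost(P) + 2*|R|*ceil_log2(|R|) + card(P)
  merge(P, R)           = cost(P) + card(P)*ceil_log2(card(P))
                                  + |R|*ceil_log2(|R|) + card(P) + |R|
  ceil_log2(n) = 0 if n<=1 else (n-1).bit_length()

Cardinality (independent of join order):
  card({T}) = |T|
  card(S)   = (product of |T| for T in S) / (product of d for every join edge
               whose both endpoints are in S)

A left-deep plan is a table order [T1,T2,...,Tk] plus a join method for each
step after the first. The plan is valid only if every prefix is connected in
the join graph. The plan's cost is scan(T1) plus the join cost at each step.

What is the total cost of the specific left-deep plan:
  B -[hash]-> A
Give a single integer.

step 1: scan B: cost=50, card=50
step 2: join A via hash
    card(P join A) = 50*250/(10) = 1250
    cost = 50 + 2*250*8 + 50 = 4100

4100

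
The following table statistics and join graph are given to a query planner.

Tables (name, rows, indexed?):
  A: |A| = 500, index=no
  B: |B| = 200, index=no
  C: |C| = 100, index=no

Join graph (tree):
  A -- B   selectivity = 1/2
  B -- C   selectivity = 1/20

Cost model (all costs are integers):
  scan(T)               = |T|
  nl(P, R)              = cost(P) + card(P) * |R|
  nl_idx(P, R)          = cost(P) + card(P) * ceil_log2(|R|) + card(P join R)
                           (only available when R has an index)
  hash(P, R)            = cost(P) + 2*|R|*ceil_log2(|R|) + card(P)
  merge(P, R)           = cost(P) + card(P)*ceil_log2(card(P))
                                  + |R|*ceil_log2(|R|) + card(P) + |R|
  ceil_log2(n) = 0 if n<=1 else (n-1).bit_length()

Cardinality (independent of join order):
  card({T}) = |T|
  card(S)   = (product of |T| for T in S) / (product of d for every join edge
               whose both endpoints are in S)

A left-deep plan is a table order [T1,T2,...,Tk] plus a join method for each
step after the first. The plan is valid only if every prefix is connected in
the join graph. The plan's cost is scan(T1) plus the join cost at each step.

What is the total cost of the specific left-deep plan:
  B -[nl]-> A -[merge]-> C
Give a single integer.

951000

step 1: scan B: cost=200, card=200
step 2: join A via nl
    card(P join A) = 200*500/(2) = 50000
    cost = 200 + 200*500 = 100200
step 3: join C via merge
    card(P join C) = 50000*100/(20) = 250000
    cost = 100200 + 50000*16 + 100*7 + 50000 + 100 = 951000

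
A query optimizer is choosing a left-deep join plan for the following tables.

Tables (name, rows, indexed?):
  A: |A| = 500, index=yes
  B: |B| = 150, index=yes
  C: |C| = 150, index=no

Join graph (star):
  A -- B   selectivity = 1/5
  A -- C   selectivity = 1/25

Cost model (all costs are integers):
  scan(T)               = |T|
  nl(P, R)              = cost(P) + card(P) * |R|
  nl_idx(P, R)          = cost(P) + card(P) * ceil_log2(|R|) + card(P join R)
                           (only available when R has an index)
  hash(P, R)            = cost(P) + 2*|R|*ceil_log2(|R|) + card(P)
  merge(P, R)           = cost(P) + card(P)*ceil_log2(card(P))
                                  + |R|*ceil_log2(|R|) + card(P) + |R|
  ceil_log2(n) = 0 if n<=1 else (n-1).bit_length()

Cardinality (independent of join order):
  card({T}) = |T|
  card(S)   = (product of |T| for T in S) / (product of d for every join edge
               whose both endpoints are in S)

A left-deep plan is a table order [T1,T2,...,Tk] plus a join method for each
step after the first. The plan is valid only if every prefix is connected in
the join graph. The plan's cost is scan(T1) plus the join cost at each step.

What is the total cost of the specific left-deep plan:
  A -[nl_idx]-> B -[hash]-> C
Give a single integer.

step 1: scan A: cost=500, card=500
step 2: join B via nl_idx
    card(P join B) = 500*150/(5) = 15000
    cost = 500 + 500*8 + 15000 = 19500
step 3: join C via hash
    card(P join C) = 15000*150/(25) = 90000
    cost = 19500 + 2*150*8 + 15000 = 36900

36900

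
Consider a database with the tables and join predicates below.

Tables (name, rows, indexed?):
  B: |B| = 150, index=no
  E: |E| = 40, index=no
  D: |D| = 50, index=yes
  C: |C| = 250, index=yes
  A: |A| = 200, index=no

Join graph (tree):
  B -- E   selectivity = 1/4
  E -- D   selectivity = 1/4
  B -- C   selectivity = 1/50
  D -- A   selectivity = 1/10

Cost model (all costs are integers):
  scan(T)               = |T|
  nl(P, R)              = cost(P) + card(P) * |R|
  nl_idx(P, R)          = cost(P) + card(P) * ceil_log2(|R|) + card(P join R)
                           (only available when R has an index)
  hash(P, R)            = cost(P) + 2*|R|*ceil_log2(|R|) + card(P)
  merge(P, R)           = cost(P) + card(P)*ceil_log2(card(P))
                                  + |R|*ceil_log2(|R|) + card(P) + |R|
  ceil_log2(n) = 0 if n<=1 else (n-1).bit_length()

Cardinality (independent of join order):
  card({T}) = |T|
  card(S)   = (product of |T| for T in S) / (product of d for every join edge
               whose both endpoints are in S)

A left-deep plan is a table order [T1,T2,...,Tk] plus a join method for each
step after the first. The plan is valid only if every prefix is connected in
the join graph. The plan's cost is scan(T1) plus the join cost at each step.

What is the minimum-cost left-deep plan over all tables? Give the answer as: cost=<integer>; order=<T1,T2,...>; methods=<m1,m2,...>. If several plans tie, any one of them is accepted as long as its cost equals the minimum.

cost=108380; order=B,C,E,D,A; methods=nl_idx,hash,hash,hash

Selinger DP (subsets sized 1..n):
  {B}: scan cost=150, card=150
  {E}: scan cost=40, card=40
  {D}: scan cost=50, card=50
  {C}: scan cost=250, card=250
  {A}: scan cost=200, card=200
  {BE}: card=1500; try (E,hash)→780, (B,merge)→1670, (E,merge)→1780, (B,hash)→2480, (B,nl)→6040, (E,nl)→6150; best=780 via (E,hash)
  {BC}: card=750; try (C,nl_idx)→2100, (B,hash)→2900, (C,merge)→3750, (B,merge)→3850, (C,hash)→4300, (C,nl)→37650 …(+1); best=2100 via (C,nl_idx)
  {DE}: card=500; try (E,hash)→580, (D,merge)→670, (E,merge)→680, (D,hash)→680, (D,nl_idx)→780, (D,nl)→2040 …(+1); best=580 via (E,hash)
  {AD}: card=1000; try (D,hash)→1000, (A,merge)→2200, (D,merge)→2350, (D,nl_idx)→2400, (A,hash)→3300, (A,nl)→10050 …(+1); best=1000 via (D,hash)
  {BDE}: card=18750; try (D,hash)→2880, (B,hash)→3480, (B,merge)→6930, (D,merge)→19130, (D,nl_idx)→28530, (B,nl)→75580 …(+1); best=2880 via (D,hash)
  {BCE}: card=7500; try (E,hash)→3330, (C,hash)→6280, (E,merge)→10630, (C,nl_idx)→20280, (C,merge)→21030, (E,nl)→32100 …(+1); best=3330 via (E,hash)
  {ADE}: card=10000; try (E,hash)→2480, (A,hash)→4280, (A,merge)→7380, (E,merge)→12280, (E,nl)→41000, (A,nl)→100580; best=2480 via (E,hash)
  {BCDE}: card=93750; try (D,hash)→11430, (C,hash)→25630, (D,merge)→108680, (D,nl_idx)→142080, (C,nl_idx)→246630, (C,merge)→305130 …(+2); best=11430 via (D,hash)
  {ABDE}: card=375000; try (B,hash)→14880, (A,hash)→24830, (B,merge)→153830, (A,merge)→304680, (B,nl)→1502480, (A,nl)→3752880; best=14880 via (B,hash)
  {ABCDE}: card=1875000; try (A,hash)→108380, (C,hash)→393880, (A,merge)→1700730, (C,nl_idx)→4889880, (C,merge)→7517130, (A,nl)→18761430 …(+1); best=108380 via (A,hash)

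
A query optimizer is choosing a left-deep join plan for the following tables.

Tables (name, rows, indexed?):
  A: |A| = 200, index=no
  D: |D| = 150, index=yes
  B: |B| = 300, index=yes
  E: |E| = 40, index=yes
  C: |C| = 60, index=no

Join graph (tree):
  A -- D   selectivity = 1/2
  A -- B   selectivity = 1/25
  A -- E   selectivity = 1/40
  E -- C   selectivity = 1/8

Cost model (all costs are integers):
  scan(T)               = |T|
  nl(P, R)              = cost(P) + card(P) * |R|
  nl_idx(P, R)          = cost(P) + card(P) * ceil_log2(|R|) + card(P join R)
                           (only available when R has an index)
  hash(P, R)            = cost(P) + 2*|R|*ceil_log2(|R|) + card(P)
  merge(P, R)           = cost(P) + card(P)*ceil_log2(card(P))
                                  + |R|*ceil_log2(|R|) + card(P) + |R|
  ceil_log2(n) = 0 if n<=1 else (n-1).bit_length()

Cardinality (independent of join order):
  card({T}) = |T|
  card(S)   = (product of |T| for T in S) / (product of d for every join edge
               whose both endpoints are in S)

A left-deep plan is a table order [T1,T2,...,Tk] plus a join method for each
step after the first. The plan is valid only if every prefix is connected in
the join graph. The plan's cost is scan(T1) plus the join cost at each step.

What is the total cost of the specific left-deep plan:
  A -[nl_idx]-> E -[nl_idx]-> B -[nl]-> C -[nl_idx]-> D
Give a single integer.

step 1: scan A: cost=200, card=200
step 2: join E via nl_idx
    card(P join E) = 200*40/(40) = 200
    cost = 200 + 200*6 + 200 = 1600
step 3: join B via nl_idx
    card(P join B) = 200*300/(25) = 2400
    cost = 1600 + 200*9 + 2400 = 5800
step 4: join C via nl
    card(P join C) = 2400*60/(8) = 18000
    cost = 5800 + 2400*60 = 149800
step 5: join D via nl_idx
    card(P join D) = 18000*150/(2) = 1350000
    cost = 149800 + 18000*8 + 1350000 = 1643800

1643800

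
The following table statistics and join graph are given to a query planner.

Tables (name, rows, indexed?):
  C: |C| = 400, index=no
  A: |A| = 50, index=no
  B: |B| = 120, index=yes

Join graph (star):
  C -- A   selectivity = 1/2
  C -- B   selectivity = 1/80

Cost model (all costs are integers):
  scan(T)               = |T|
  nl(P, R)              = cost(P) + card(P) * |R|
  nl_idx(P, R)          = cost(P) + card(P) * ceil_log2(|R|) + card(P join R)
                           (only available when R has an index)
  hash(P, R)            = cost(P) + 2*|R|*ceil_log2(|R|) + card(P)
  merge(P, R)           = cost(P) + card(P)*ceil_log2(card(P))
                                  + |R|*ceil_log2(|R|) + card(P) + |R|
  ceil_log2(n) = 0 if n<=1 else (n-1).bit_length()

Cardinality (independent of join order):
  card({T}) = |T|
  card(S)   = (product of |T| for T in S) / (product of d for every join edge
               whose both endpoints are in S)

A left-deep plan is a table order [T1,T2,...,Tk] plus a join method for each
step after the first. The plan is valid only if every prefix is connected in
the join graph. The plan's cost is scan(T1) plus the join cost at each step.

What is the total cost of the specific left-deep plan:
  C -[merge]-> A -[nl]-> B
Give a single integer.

1204750

step 1: scan C: cost=400, card=400
step 2: join A via merge
    card(P join A) = 400*50/(2) = 10000
    cost = 400 + 400*9 + 50*6 + 400 + 50 = 4750
step 3: join B via nl
    card(P join B) = 10000*120/(80) = 15000
    cost = 4750 + 10000*120 = 1204750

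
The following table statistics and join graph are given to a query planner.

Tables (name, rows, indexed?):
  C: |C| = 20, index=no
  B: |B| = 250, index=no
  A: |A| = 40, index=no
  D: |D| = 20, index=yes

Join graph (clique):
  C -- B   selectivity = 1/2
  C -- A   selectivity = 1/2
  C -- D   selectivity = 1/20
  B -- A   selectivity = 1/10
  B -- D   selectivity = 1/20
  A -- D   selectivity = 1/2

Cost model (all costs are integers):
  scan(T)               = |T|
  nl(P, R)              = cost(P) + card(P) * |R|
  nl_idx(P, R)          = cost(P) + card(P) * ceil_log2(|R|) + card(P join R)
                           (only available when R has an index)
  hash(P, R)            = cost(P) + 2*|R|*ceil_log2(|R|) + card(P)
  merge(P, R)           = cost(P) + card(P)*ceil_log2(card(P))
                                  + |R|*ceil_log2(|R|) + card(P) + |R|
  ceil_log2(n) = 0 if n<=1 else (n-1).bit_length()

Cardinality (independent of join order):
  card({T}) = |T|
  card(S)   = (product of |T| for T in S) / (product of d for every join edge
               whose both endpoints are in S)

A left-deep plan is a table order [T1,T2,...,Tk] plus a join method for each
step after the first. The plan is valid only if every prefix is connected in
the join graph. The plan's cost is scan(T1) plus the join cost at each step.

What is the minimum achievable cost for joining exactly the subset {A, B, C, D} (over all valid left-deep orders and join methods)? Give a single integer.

Selinger DP over subsets of {A,B,C,D}:
  {C}: scan cost=20, card=20
  {B}: scan cost=250, card=250
  {A}: scan cost=40, card=40
  {D}: scan cost=20, card=20
  {BC}: card=2500; try (C,hash)→700, (B,merge)→2390, (C,merge)→2620, (B,hash)→4040, (B,nl)→5020, (C,nl)→5250; best=700 via (C,hash)
  {AC}: card=400; try (C,hash)→280, (A,merge)→420, (C,merge)→440, (A,hash)→520, (A,nl)→820, (C,nl)→840; best=280 via (C,hash)
  {CD}: card=20; try (D,nl_idx)→140, (D,hash)→240, (C,hash)→240, (D,merge)→260, (C,merge)→260, (D,nl)→420 …(+1); best=140 via (D,nl_idx)
  {AB}: card=1000; try (A,hash)→980, (B,merge)→2570, (A,merge)→2780, (B,hash)→4080, (B,nl)→10040, (A,nl)→10250; best=980 via (A,hash)
  {BD}: card=250; try (D,hash)→700, (D,nl_idx)→1750, (B,merge)→2390, (D,merge)→2620, (B,hash)→4040, (B,nl)→5020 …(+1); best=700 via (D,hash)
  {AD}: card=400; try (D,hash)→280, (A,merge)→420, (D,merge)→440, (A,hash)→520, (D,nl_idx)→640, (A,nl)→820 …(+1); best=280 via (D,hash)
  {ABC}: card=5000; try (C,hash)→2180, (A,hash)→3680, (B,hash)→4680, (B,merge)→6530, (C,merge)→12100, (C,nl)→20980 …(+3); best=2180 via (C,hash)
  {BCD}: card=125; try (C,hash)→1150, (B,merge)→2510, (C,merge)→3070, (D,hash)→3400, (B,hash)→4160, (B,nl)→5140 …(+4); best=1150 via (C,hash)
  {ACD}: card=200; try (A,merge)→540, (A,hash)→640, (D,hash)→880, (C,hash)→880, (A,nl)→940, (D,nl_idx)→2480 …(+4); best=540 via (A,merge)
  {ABD}: card=500; try (A,hash)→1430, (D,hash)→2180, (A,merge)→3230, (B,hash)→4680, (D,nl_idx)→6480, (B,merge)→6530 …(+4); best=1430 via (A,hash)
  {ABCD}: card=125; try (A,hash)→1755, (C,hash)→2130, (A,merge)→2430, (B,merge)→4590, (B,hash)→4740, (A,nl)→6150 …(+7); best=1755 via (A,hash)

1755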